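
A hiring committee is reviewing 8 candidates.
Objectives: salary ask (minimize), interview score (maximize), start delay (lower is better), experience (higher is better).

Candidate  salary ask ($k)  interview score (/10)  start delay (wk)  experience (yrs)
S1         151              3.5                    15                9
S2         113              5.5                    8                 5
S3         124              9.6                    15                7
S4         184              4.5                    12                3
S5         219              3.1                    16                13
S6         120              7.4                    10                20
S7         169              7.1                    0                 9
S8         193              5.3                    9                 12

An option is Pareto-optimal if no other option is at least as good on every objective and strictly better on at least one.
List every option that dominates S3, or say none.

none

S1: worse on salary ask (151 vs 124).
S2: worse on interview score (5.5 vs 9.6).
S4: worse on salary ask (184 vs 124).
S5: worse on salary ask (219 vs 124).
S6: worse on interview score (7.4 vs 9.6).
S7: worse on salary ask (169 vs 124).
S8: worse on salary ask (193 vs 124).
No option dominates S3.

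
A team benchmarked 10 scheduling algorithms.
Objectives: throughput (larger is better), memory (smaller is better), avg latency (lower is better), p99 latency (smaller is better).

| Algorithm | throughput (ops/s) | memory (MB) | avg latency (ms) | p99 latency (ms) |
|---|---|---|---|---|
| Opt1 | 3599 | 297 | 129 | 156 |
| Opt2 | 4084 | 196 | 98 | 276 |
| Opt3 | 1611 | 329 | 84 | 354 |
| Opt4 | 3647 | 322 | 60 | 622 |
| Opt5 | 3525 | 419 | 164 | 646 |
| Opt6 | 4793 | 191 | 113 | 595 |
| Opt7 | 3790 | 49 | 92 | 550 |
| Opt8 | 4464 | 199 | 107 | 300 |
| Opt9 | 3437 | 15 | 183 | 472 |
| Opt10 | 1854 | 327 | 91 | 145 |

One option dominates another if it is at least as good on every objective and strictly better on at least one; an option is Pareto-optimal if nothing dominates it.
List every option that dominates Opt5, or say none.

Opt1: throughput 3599≥3525, memory 297≤419, avg latency 129≤164, p99 latency 156≤646 — dominates Opt5.
Opt2: throughput 4084≥3525, memory 196≤419, avg latency 98≤164, p99 latency 276≤646 — dominates Opt5.
Opt4: throughput 3647≥3525, memory 322≤419, avg latency 60≤164, p99 latency 622≤646 — dominates Opt5.
Opt6: throughput 4793≥3525, memory 191≤419, avg latency 113≤164, p99 latency 595≤646 — dominates Opt5.
Opt7: throughput 3790≥3525, memory 49≤419, avg latency 92≤164, p99 latency 550≤646 — dominates Opt5.
Opt8: throughput 4464≥3525, memory 199≤419, avg latency 107≤164, p99 latency 300≤646 — dominates Opt5.
Others (Opt3, Opt9, Opt10) are each worse than Opt5 on at least one objective.

Opt1, Opt2, Opt4, Opt6, Opt7, Opt8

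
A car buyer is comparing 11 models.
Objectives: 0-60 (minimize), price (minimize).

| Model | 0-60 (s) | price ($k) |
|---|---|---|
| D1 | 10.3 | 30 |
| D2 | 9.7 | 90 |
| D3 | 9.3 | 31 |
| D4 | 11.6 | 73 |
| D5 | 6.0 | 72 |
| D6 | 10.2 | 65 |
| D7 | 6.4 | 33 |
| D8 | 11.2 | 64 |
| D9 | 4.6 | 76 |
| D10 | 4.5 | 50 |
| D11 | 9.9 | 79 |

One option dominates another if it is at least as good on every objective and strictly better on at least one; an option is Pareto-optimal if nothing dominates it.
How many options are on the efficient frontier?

4

D1: not dominated (best price).
D2: dominated by D3 (0-60 9.3≤9.7, price 31≤90).
D3: not dominated.
D4: dominated by D1 (0-60 10.3≤11.6, price 30≤73).
D5: dominated by D10 (0-60 4.5≤6.0, price 50≤72).
D6: dominated by D3 (0-60 9.3≤10.2, price 31≤65).
D7: not dominated.
D8: dominated by D1 (0-60 10.3≤11.2, price 30≤64).
D9: dominated by D10 (0-60 4.5≤4.6, price 50≤76).
D10: not dominated (best 0-60).
D11: dominated by D3 (0-60 9.3≤9.9, price 31≤79).
Pareto-optimal: D1, D3, D7, D10 → 4.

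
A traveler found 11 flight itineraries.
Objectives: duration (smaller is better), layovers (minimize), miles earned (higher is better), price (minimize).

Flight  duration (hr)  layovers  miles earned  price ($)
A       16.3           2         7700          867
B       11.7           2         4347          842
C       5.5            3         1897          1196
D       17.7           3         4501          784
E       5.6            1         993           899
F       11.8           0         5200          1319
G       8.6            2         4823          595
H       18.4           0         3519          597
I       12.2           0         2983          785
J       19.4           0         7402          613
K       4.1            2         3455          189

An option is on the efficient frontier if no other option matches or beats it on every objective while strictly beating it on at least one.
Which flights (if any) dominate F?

none

A: worse on duration (16.3 vs 11.8).
B: worse on layovers (2 vs 0).
C: worse on layovers (3 vs 0).
D: worse on duration (17.7 vs 11.8).
E: worse on layovers (1 vs 0).
G: worse on layovers (2 vs 0).
H: worse on duration (18.4 vs 11.8).
I: worse on duration (12.2 vs 11.8).
J: worse on duration (19.4 vs 11.8).
K: worse on layovers (2 vs 0).
No option dominates F.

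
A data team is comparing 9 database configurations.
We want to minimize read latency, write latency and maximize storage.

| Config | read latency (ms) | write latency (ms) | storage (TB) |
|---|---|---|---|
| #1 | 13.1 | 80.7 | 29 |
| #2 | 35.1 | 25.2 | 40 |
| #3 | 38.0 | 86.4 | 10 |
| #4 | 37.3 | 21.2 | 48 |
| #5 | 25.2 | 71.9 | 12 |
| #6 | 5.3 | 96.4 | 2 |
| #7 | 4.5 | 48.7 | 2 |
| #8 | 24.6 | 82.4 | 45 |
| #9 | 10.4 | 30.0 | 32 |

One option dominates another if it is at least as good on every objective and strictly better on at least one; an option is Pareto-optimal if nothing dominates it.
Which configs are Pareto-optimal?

#2, #4, #7, #8, #9

#1: dominated by #9 (read latency 10.4≤13.1, write latency 30.0≤80.7, storage 32≥29).
#2: not dominated.
#3: dominated by #1 (read latency 13.1≤38.0, write latency 80.7≤86.4, storage 29≥10).
#4: not dominated (best write latency).
#5: dominated by #9 (read latency 10.4≤25.2, write latency 30.0≤71.9, storage 32≥12).
#6: dominated by #7 (read latency 4.5≤5.3, write latency 48.7≤96.4, storage 2≥2).
#7: not dominated (best read latency).
#8: not dominated.
#9: not dominated.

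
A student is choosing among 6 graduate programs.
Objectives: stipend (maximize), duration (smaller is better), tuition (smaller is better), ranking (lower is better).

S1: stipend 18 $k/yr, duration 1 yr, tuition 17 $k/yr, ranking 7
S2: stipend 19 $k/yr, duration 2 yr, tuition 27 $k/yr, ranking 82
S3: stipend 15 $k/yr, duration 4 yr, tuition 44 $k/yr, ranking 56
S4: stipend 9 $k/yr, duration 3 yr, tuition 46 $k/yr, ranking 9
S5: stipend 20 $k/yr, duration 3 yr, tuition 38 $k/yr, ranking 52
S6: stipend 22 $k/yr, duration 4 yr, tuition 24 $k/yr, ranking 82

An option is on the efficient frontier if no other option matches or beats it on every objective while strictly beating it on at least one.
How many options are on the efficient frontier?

4

S1: not dominated (best duration).
S2: not dominated.
S3: dominated by S1 (stipend 18≥15, duration 1≤4, tuition 17≤44, ranking 7≤56).
S4: dominated by S1 (stipend 18≥9, duration 1≤3, tuition 17≤46, ranking 7≤9).
S5: not dominated.
S6: not dominated (best stipend).
Pareto-optimal: S1, S2, S5, S6 → 4.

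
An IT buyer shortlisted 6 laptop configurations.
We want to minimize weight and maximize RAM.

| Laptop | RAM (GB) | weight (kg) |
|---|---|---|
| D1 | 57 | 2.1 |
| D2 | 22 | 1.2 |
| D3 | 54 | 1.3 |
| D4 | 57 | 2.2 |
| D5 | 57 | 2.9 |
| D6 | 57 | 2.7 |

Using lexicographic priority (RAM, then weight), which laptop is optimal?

First maximize RAM: best is 57, kept {D1, D4, D5, D6}.
Then minimize weight: best is 2.1, kept {D1}.

D1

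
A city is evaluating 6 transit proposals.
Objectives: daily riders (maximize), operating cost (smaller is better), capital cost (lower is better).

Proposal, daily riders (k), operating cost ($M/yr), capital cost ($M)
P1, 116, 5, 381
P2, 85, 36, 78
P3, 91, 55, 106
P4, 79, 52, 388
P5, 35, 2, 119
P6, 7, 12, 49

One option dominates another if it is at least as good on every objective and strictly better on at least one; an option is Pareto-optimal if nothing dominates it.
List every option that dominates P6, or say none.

none

P1: worse on capital cost (381 vs 49).
P2: worse on operating cost (36 vs 12).
P3: worse on operating cost (55 vs 12).
P4: worse on operating cost (52 vs 12).
P5: worse on capital cost (119 vs 49).
No option dominates P6.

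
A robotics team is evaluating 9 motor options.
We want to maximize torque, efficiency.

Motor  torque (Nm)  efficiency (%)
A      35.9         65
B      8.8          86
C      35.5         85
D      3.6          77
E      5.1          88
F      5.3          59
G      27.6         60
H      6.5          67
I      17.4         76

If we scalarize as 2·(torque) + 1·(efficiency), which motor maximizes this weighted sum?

A: 2·35.9 + 1·65 = 136.8
B: 2·8.8 + 1·86 = 103.6
C: 2·35.5 + 1·85 = 156.0
D: 2·3.6 + 1·77 = 84.2
E: 2·5.1 + 1·88 = 98.2
F: 2·5.3 + 1·59 = 69.6
G: 2·27.6 + 1·60 = 115.2
H: 2·6.5 + 1·67 = 80.0
I: 2·17.4 + 1·76 = 110.8
Highest: C at 156.0.

C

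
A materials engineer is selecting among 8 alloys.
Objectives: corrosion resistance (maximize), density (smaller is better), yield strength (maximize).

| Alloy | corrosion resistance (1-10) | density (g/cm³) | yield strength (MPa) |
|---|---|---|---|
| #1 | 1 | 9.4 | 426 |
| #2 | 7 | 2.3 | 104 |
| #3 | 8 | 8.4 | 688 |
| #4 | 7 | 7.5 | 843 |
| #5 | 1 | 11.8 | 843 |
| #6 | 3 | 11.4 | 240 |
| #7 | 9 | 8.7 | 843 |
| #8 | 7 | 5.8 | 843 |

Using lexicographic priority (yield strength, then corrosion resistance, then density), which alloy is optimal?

First maximize yield strength: best is 843, kept {#4, #5, #7, #8}.
Then maximize corrosion resistance: best is 9, kept {#7}.

#7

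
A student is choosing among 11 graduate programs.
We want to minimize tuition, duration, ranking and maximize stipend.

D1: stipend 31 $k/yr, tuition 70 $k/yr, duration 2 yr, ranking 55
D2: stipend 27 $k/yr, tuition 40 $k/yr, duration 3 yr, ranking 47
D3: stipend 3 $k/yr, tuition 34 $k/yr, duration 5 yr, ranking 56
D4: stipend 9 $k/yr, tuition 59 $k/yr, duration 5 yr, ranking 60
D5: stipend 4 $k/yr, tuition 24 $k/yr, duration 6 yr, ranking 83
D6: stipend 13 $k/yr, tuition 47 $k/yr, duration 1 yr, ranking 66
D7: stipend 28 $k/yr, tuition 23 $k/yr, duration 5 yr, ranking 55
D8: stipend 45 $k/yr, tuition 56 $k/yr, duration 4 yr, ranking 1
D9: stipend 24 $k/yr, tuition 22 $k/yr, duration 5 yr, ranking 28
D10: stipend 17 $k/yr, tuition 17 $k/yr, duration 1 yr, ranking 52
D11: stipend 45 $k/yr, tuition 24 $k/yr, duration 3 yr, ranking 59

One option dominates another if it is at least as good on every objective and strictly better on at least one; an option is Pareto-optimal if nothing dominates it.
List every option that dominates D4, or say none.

D2, D7, D8, D9, D10, D11

D2: stipend 27≥9, tuition 40≤59, duration 3≤5, ranking 47≤60 — dominates D4.
D7: stipend 28≥9, tuition 23≤59, duration 5≤5, ranking 55≤60 — dominates D4.
D8: stipend 45≥9, tuition 56≤59, duration 4≤5, ranking 1≤60 — dominates D4.
D9: stipend 24≥9, tuition 22≤59, duration 5≤5, ranking 28≤60 — dominates D4.
D10: stipend 17≥9, tuition 17≤59, duration 1≤5, ranking 52≤60 — dominates D4.
D11: stipend 45≥9, tuition 24≤59, duration 3≤5, ranking 59≤60 — dominates D4.
Others (D1, D3, D5, D6) are each worse than D4 on at least one objective.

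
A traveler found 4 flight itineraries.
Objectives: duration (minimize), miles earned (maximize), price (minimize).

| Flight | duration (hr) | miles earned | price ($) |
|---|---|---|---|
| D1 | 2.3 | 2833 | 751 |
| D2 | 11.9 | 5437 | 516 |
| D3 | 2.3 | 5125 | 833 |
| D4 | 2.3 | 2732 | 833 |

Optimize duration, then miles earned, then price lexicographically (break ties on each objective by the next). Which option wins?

D3

First minimize duration: best is 2.3, kept {D1, D3, D4}.
Then maximize miles earned: best is 5125, kept {D3}.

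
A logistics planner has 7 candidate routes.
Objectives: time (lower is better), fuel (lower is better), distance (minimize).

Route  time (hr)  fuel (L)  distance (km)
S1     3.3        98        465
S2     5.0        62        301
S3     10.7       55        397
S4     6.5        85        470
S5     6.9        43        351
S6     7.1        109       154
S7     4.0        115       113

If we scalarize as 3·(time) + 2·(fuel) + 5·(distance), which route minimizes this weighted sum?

S7

S1: 3·3.3 + 2·98 + 5·465 = 2530.9
S2: 3·5.0 + 2·62 + 5·301 = 1644.0
S3: 3·10.7 + 2·55 + 5·397 = 2127.1
S4: 3·6.5 + 2·85 + 5·470 = 2539.5
S5: 3·6.9 + 2·43 + 5·351 = 1861.7
S6: 3·7.1 + 2·109 + 5·154 = 1009.3
S7: 3·4.0 + 2·115 + 5·113 = 807.0
Lowest: S7 at 807.0.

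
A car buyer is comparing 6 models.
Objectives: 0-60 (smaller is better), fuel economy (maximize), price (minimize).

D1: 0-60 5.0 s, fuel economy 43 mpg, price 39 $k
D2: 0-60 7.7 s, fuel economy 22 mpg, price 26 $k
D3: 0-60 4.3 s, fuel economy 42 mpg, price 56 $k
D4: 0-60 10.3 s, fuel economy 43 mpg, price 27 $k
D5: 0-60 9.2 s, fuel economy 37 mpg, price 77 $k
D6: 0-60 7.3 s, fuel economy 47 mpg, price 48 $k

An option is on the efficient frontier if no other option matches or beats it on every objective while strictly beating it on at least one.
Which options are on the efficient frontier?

D1: not dominated.
D2: not dominated (best price).
D3: not dominated (best 0-60).
D4: not dominated.
D5: dominated by D1 (0-60 5.0≤9.2, fuel economy 43≥37, price 39≤77).
D6: not dominated (best fuel economy).

D1, D2, D3, D4, D6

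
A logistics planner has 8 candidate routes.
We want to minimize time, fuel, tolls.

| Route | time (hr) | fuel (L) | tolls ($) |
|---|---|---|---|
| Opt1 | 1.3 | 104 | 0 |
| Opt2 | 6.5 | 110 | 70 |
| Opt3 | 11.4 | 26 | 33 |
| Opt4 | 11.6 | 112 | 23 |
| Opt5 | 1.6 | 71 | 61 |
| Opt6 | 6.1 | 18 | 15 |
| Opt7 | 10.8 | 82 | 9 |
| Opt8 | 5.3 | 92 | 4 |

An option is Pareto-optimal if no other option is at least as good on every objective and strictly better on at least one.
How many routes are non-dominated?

Opt1: not dominated (best time).
Opt2: dominated by Opt1 (time 1.3≤6.5, fuel 104≤110, tolls 0≤70).
Opt3: dominated by Opt6 (time 6.1≤11.4, fuel 18≤26, tolls 15≤33).
Opt4: dominated by Opt1 (time 1.3≤11.6, fuel 104≤112, tolls 0≤23).
Opt5: not dominated.
Opt6: not dominated (best fuel).
Opt7: not dominated.
Opt8: not dominated.
Pareto-optimal: Opt1, Opt5, Opt6, Opt7, Opt8 → 5.

5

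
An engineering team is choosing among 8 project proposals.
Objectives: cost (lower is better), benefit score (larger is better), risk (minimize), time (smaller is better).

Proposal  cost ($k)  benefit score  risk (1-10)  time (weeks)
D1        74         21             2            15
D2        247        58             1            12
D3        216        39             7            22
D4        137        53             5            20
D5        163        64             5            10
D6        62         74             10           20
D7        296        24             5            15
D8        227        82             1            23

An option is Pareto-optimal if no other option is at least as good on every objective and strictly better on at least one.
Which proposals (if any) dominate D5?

none

D1: worse on benefit score (21 vs 64).
D2: worse on cost (247 vs 163).
D3: worse on cost (216 vs 163).
D4: worse on benefit score (53 vs 64).
D6: worse on risk (10 vs 5).
D7: worse on cost (296 vs 163).
D8: worse on cost (227 vs 163).
No option dominates D5.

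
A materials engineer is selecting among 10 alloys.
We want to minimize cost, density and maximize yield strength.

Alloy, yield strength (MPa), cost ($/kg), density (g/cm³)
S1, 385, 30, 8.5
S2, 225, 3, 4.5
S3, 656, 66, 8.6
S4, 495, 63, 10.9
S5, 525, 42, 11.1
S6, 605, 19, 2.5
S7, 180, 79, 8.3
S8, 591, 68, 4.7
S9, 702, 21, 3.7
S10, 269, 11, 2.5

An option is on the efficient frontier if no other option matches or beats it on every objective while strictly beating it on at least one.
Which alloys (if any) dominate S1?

S6, S9

S6: yield strength 605≥385, cost 19≤30, density 2.5≤8.5 — dominates S1.
S9: yield strength 702≥385, cost 21≤30, density 3.7≤8.5 — dominates S1.
Others (S2, S3, S4, S5, S7, S8, S10) are each worse than S1 on at least one objective.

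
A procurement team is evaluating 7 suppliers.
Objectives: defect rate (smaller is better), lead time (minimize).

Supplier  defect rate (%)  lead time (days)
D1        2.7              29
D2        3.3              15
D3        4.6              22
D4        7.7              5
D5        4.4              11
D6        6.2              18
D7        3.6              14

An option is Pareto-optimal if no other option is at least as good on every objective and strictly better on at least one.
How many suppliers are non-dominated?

D1: not dominated (best defect rate).
D2: not dominated.
D3: dominated by D2 (defect rate 3.3≤4.6, lead time 15≤22).
D4: not dominated (best lead time).
D5: not dominated.
D6: dominated by D2 (defect rate 3.3≤6.2, lead time 15≤18).
D7: not dominated.
Pareto-optimal: D1, D2, D4, D5, D7 → 5.

5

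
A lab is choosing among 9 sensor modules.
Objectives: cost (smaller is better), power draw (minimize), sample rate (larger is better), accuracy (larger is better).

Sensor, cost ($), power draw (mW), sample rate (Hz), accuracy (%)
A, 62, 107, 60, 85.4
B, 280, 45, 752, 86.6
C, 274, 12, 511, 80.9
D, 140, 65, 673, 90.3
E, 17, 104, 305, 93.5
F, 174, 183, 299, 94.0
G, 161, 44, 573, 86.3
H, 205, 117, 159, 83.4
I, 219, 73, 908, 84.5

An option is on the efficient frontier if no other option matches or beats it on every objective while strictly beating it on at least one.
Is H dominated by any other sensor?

D vs H: cost 140≤205, power draw 65≤117, sample rate 673≥159, accuracy 90.3≥83.4 — D is at least as good on every objective and strictly better on at least one, so D dominates H.

Yes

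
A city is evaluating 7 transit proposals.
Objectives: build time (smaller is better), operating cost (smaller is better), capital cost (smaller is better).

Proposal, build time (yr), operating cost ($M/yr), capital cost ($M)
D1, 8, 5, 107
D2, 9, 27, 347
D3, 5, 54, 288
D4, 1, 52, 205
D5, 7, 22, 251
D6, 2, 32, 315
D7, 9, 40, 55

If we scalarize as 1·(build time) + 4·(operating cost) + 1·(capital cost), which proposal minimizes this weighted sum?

D1: 1·8 + 4·5 + 1·107 = 135
D2: 1·9 + 4·27 + 1·347 = 464
D3: 1·5 + 4·54 + 1·288 = 509
D4: 1·1 + 4·52 + 1·205 = 414
D5: 1·7 + 4·22 + 1·251 = 346
D6: 1·2 + 4·32 + 1·315 = 445
D7: 1·9 + 4·40 + 1·55 = 224
Lowest: D1 at 135.

D1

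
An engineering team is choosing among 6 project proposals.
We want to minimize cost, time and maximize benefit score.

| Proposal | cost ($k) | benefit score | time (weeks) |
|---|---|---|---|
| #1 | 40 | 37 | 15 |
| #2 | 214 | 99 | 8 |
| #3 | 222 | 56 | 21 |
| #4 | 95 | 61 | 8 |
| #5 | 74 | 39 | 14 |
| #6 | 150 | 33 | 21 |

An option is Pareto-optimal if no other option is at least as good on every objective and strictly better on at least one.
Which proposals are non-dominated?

#1, #2, #4, #5

#1: not dominated (best cost).
#2: not dominated (best benefit score).
#3: dominated by #2 (cost 214≤222, benefit score 99≥56, time 8≤21).
#4: not dominated.
#5: not dominated.
#6: dominated by #1 (cost 40≤150, benefit score 37≥33, time 15≤21).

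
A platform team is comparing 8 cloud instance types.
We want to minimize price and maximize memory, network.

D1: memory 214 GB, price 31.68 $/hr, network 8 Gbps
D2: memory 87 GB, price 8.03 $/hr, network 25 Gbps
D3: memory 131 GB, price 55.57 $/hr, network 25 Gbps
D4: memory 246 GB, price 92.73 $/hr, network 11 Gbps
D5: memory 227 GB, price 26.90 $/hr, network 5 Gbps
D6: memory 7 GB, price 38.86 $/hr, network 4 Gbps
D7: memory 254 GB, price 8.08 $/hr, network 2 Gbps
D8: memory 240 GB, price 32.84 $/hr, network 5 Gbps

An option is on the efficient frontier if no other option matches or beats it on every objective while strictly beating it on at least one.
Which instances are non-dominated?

D1, D2, D3, D4, D5, D7, D8

D1: not dominated.
D2: not dominated (best price).
D3: not dominated.
D4: not dominated.
D5: not dominated.
D6: dominated by D1 (memory 214≥7, price 31.68≤38.86, network 8≥4).
D7: not dominated (best memory).
D8: not dominated.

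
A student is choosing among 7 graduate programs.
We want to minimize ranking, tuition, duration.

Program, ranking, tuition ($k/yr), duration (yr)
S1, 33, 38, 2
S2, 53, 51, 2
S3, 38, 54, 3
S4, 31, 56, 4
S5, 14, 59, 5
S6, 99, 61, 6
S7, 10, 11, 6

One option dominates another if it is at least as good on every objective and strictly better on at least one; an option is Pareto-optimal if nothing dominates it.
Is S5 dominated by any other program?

No

S1: worse on ranking (33 vs 14).
S2: worse on ranking (53 vs 14).
S3: worse on ranking (38 vs 14).
S4: worse on ranking (31 vs 14).
S6: worse on ranking (99 vs 14).
S7: worse on duration (6 vs 5).
No option is at least as good as S5 on every objective and strictly better on one.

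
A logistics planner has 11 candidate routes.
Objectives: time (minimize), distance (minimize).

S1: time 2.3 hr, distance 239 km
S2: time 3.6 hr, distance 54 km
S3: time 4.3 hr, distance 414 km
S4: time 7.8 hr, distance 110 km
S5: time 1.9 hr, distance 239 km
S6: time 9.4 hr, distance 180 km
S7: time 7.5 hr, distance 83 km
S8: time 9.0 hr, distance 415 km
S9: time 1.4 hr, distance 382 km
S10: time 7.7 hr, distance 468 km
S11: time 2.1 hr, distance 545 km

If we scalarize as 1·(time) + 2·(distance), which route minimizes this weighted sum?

S2

S1: 1·2.3 + 2·239 = 480.3
S2: 1·3.6 + 2·54 = 111.6
S3: 1·4.3 + 2·414 = 832.3
S4: 1·7.8 + 2·110 = 227.8
S5: 1·1.9 + 2·239 = 479.9
S6: 1·9.4 + 2·180 = 369.4
S7: 1·7.5 + 2·83 = 173.5
S8: 1·9.0 + 2·415 = 839.0
S9: 1·1.4 + 2·382 = 765.4
S10: 1·7.7 + 2·468 = 943.7
S11: 1·2.1 + 2·545 = 1092.1
Lowest: S2 at 111.6.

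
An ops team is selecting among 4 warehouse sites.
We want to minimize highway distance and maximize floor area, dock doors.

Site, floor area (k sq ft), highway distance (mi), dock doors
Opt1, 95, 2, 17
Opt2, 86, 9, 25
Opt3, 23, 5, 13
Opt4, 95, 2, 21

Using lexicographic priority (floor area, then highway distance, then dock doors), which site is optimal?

Opt4

First maximize floor area: best is 95, kept {Opt1, Opt4}.
Then minimize highway distance: best is 2, kept {Opt1, Opt4}.
Then maximize dock doors: best is 21, kept {Opt4}.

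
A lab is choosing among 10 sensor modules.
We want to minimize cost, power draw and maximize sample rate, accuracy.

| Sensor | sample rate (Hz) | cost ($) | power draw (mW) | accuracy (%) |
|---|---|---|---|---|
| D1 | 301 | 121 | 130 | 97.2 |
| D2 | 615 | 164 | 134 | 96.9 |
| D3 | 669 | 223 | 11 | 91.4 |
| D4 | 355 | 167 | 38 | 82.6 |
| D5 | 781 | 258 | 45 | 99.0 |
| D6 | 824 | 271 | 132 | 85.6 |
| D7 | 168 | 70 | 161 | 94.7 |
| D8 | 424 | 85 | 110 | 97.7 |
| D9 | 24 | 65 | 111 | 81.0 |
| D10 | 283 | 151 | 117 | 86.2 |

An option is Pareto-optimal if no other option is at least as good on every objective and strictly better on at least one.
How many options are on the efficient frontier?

D1: dominated by D8 (sample rate 424≥301, cost 85≤121, power draw 110≤130, accuracy 97.7≥97.2).
D2: not dominated.
D3: not dominated (best power draw).
D4: not dominated.
D5: not dominated (best accuracy).
D6: not dominated (best sample rate).
D7: not dominated.
D8: not dominated.
D9: not dominated (best cost).
D10: dominated by D8 (sample rate 424≥283, cost 85≤151, power draw 110≤117, accuracy 97.7≥86.2).
Pareto-optimal: D2, D3, D4, D5, D6, D7, D8, D9 → 8.

8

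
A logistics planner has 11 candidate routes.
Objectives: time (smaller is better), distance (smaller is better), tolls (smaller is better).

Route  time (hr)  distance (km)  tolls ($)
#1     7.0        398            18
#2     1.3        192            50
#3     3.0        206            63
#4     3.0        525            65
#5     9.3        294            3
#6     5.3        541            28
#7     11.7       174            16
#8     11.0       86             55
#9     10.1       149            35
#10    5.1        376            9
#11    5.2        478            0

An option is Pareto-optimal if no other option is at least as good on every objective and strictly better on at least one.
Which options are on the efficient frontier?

#1: dominated by #10 (time 5.1≤7.0, distance 376≤398, tolls 9≤18).
#2: not dominated (best time).
#3: dominated by #2 (time 1.3≤3.0, distance 192≤206, tolls 50≤63).
#4: dominated by #2 (time 1.3≤3.0, distance 192≤525, tolls 50≤65).
#5: not dominated.
#6: dominated by #10 (time 5.1≤5.3, distance 376≤541, tolls 9≤28).
#7: not dominated.
#8: not dominated (best distance).
#9: not dominated.
#10: not dominated.
#11: not dominated (best tolls).

#2, #5, #7, #8, #9, #10, #11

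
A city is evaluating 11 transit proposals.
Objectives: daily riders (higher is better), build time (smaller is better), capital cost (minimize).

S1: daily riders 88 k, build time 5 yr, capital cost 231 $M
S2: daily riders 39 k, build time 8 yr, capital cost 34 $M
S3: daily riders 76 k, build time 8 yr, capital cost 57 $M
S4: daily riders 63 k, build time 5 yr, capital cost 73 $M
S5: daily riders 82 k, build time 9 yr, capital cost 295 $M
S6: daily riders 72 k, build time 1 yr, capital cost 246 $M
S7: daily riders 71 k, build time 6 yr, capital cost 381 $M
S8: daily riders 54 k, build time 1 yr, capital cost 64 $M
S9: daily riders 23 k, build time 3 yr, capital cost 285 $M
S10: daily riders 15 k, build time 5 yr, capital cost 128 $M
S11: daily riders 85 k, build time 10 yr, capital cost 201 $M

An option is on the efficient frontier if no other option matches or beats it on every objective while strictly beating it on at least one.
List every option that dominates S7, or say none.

S1: daily riders 88≥71, build time 5≤6, capital cost 231≤381 — dominates S7.
S6: daily riders 72≥71, build time 1≤6, capital cost 246≤381 — dominates S7.
Others (S2, S3, S4, S5, S8, S9, S10, S11) are each worse than S7 on at least one objective.

S1, S6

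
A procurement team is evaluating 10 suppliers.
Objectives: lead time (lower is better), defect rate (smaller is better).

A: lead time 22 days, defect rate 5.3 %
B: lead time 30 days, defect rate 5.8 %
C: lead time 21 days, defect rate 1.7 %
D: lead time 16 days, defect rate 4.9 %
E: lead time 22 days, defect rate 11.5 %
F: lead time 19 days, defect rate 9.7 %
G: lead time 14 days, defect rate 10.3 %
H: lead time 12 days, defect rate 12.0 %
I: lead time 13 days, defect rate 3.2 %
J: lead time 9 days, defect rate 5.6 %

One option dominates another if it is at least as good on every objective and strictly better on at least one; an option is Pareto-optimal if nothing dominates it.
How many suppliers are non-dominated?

A: dominated by C (lead time 21≤22, defect rate 1.7≤5.3).
B: dominated by A (lead time 22≤30, defect rate 5.3≤5.8).
C: not dominated (best defect rate).
D: dominated by I (lead time 13≤16, defect rate 3.2≤4.9).
E: dominated by A (lead time 22≤22, defect rate 5.3≤11.5).
F: dominated by D (lead time 16≤19, defect rate 4.9≤9.7).
G: dominated by I (lead time 13≤14, defect rate 3.2≤10.3).
H: dominated by J (lead time 9≤12, defect rate 5.6≤12.0).
I: not dominated.
J: not dominated (best lead time).
Pareto-optimal: C, I, J → 3.

3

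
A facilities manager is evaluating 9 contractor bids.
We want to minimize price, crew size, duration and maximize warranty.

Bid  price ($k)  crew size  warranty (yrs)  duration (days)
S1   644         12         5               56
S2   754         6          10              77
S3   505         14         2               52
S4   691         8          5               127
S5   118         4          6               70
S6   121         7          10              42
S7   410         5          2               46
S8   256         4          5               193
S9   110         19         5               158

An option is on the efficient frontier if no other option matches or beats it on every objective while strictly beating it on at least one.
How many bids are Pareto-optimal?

S1: dominated by S6 (price 121≤644, crew size 7≤12, warranty 10≥5, duration 42≤56).
S2: not dominated.
S3: dominated by S6 (price 121≤505, crew size 7≤14, warranty 10≥2, duration 42≤52).
S4: dominated by S5 (price 118≤691, crew size 4≤8, warranty 6≥5, duration 70≤127).
S5: not dominated.
S6: not dominated (best duration).
S7: not dominated.
S8: dominated by S5 (price 118≤256, crew size 4≤4, warranty 6≥5, duration 70≤193).
S9: not dominated (best price).
Pareto-optimal: S2, S5, S6, S7, S9 → 5.

5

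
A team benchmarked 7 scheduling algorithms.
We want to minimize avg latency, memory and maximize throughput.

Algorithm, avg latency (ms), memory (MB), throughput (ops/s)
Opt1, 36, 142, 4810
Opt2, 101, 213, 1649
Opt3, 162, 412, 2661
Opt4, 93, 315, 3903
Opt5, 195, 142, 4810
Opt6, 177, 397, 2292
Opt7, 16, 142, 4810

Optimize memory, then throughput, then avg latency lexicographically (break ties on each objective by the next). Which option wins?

First minimize memory: best is 142, kept {Opt1, Opt5, Opt7}.
Then maximize throughput: best is 4810, kept {Opt1, Opt5, Opt7}.
Then minimize avg latency: best is 16, kept {Opt7}.

Opt7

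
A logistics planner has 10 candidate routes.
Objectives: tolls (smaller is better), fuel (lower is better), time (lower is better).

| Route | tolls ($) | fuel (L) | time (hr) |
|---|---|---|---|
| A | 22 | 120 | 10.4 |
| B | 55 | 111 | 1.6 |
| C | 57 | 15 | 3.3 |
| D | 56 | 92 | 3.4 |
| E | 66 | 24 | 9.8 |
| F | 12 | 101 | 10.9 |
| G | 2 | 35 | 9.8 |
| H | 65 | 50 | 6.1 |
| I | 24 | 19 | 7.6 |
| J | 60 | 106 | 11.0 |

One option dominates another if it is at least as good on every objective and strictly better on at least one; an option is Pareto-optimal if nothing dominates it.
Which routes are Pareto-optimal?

A: dominated by G (tolls 2≤22, fuel 35≤120, time 9.8≤10.4).
B: not dominated (best time).
C: not dominated (best fuel).
D: not dominated.
E: dominated by C (tolls 57≤66, fuel 15≤24, time 3.3≤9.8).
F: dominated by G (tolls 2≤12, fuel 35≤101, time 9.8≤10.9).
G: not dominated (best tolls).
H: dominated by C (tolls 57≤65, fuel 15≤50, time 3.3≤6.1).
I: not dominated.
J: dominated by C (tolls 57≤60, fuel 15≤106, time 3.3≤11.0).

B, C, D, G, I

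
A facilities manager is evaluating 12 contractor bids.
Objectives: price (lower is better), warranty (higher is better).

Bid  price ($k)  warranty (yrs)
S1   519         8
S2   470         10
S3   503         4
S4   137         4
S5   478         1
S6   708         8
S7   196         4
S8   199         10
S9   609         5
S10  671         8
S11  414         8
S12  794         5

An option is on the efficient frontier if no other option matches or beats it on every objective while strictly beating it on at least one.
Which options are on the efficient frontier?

S4, S8

S1: dominated by S2 (price 470≤519, warranty 10≥8).
S2: dominated by S8 (price 199≤470, warranty 10≥10).
S3: dominated by S2 (price 470≤503, warranty 10≥4).
S4: not dominated (best price).
S5: dominated by S2 (price 470≤478, warranty 10≥1).
S6: dominated by S1 (price 519≤708, warranty 8≥8).
S7: dominated by S4 (price 137≤196, warranty 4≥4).
S8: not dominated.
S9: dominated by S1 (price 519≤609, warranty 8≥5).
S10: dominated by S1 (price 519≤671, warranty 8≥8).
S11: dominated by S8 (price 199≤414, warranty 10≥8).
S12: dominated by S1 (price 519≤794, warranty 8≥5).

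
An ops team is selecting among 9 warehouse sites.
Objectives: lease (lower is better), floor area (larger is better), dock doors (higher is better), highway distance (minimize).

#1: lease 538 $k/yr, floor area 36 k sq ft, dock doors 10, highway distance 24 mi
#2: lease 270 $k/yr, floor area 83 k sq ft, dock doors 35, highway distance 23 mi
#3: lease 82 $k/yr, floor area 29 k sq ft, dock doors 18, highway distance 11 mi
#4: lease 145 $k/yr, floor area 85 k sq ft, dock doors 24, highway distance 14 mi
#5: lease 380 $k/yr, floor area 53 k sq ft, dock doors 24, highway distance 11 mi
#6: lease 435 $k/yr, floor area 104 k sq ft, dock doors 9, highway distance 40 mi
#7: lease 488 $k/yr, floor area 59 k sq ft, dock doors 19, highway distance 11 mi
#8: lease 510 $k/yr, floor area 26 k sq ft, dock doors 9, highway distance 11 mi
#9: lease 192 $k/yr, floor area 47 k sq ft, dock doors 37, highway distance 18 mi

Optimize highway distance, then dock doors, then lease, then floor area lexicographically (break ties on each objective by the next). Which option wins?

#5

First minimize highway distance: best is 11, kept {#3, #5, #7, #8}.
Then maximize dock doors: best is 24, kept {#5}.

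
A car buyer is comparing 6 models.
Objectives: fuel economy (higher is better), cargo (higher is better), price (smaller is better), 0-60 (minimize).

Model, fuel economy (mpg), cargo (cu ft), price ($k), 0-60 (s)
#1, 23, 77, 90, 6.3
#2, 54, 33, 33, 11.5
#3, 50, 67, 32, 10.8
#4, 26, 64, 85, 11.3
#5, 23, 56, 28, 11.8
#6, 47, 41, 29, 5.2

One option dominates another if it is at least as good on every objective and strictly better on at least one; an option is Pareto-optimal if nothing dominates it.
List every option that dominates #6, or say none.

none

#1: worse on fuel economy (23 vs 47).
#2: worse on cargo (33 vs 41).
#3: worse on price (32 vs 29).
#4: worse on fuel economy (26 vs 47).
#5: worse on fuel economy (23 vs 47).
No option dominates #6.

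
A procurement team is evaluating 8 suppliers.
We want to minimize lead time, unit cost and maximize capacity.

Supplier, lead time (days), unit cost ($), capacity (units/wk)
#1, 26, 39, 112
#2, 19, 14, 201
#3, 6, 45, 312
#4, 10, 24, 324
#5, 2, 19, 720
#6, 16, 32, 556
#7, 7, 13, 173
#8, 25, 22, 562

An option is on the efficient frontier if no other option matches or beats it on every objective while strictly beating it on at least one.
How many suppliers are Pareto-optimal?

3

#1: dominated by #2 (lead time 19≤26, unit cost 14≤39, capacity 201≥112).
#2: not dominated.
#3: dominated by #5 (lead time 2≤6, unit cost 19≤45, capacity 720≥312).
#4: dominated by #5 (lead time 2≤10, unit cost 19≤24, capacity 720≥324).
#5: not dominated (best lead time).
#6: dominated by #5 (lead time 2≤16, unit cost 19≤32, capacity 720≥556).
#7: not dominated (best unit cost).
#8: dominated by #5 (lead time 2≤25, unit cost 19≤22, capacity 720≥562).
Pareto-optimal: #2, #5, #7 → 3.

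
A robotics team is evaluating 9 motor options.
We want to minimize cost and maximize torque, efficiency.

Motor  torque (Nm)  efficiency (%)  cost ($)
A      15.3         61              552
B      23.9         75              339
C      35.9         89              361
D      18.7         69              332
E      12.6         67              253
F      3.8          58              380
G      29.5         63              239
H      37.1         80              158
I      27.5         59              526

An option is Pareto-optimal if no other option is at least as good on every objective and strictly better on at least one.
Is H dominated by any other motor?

A: worse on torque (15.3 vs 37.1).
B: worse on torque (23.9 vs 37.1).
C: worse on torque (35.9 vs 37.1).
D: worse on torque (18.7 vs 37.1).
E: worse on torque (12.6 vs 37.1).
F: worse on torque (3.8 vs 37.1).
G: worse on torque (29.5 vs 37.1).
I: worse on torque (27.5 vs 37.1).
No option is at least as good as H on every objective and strictly better on one.

No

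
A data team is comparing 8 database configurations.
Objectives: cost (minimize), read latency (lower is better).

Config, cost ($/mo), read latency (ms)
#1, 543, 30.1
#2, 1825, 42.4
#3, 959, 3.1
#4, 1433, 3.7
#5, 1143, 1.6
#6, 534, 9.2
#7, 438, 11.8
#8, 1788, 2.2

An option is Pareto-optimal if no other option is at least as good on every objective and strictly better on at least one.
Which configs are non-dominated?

#3, #5, #6, #7

#1: dominated by #6 (cost 534≤543, read latency 9.2≤30.1).
#2: dominated by #1 (cost 543≤1825, read latency 30.1≤42.4).
#3: not dominated.
#4: dominated by #3 (cost 959≤1433, read latency 3.1≤3.7).
#5: not dominated (best read latency).
#6: not dominated.
#7: not dominated (best cost).
#8: dominated by #5 (cost 1143≤1788, read latency 1.6≤2.2).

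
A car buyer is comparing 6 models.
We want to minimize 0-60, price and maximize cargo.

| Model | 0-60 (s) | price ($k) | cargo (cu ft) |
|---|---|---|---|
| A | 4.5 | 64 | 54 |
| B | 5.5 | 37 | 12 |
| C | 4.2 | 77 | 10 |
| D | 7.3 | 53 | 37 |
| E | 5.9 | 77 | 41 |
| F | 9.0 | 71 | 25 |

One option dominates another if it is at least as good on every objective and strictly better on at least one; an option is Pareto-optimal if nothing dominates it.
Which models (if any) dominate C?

none

A: worse on 0-60 (4.5 vs 4.2).
B: worse on 0-60 (5.5 vs 4.2).
D: worse on 0-60 (7.3 vs 4.2).
E: worse on 0-60 (5.9 vs 4.2).
F: worse on 0-60 (9.0 vs 4.2).
No option dominates C.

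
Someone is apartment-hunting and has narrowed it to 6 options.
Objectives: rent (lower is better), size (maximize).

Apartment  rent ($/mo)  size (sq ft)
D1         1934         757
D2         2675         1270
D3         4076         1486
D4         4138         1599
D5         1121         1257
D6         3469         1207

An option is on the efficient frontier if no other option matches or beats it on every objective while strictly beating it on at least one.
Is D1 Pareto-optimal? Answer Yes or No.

No

D5 vs D1: rent 1121≤1934, size 1257≥757 — D5 is at least as good on every objective and strictly better on at least one, so D5 dominates D1.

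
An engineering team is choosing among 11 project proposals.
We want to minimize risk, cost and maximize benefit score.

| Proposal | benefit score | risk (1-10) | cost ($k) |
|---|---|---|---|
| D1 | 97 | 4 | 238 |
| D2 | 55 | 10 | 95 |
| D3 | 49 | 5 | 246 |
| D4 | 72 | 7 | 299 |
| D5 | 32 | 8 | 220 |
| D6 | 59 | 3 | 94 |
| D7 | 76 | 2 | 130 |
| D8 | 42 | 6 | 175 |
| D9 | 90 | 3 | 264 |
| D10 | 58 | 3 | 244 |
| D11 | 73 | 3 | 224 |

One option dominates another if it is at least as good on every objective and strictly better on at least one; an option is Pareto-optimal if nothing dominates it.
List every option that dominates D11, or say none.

D7: benefit score 76≥73, risk 2≤3, cost 130≤224 — dominates D11.
Others (D1, D2, D3, D4, D5, D6, D8, D9, D10) are each worse than D11 on at least one objective.

D7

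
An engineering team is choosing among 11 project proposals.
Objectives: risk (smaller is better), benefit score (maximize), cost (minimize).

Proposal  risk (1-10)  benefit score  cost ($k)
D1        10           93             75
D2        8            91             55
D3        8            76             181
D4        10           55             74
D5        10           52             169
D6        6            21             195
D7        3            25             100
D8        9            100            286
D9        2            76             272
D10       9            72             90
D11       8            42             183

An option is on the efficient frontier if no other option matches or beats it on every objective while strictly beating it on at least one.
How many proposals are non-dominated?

5

D1: not dominated.
D2: not dominated (best cost).
D3: dominated by D2 (risk 8≤8, benefit score 91≥76, cost 55≤181).
D4: dominated by D2 (risk 8≤10, benefit score 91≥55, cost 55≤74).
D5: dominated by D1 (risk 10≤10, benefit score 93≥52, cost 75≤169).
D6: dominated by D7 (risk 3≤6, benefit score 25≥21, cost 100≤195).
D7: not dominated.
D8: not dominated (best benefit score).
D9: not dominated (best risk).
D10: dominated by D2 (risk 8≤9, benefit score 91≥72, cost 55≤90).
D11: dominated by D2 (risk 8≤8, benefit score 91≥42, cost 55≤183).
Pareto-optimal: D1, D2, D7, D8, D9 → 5.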